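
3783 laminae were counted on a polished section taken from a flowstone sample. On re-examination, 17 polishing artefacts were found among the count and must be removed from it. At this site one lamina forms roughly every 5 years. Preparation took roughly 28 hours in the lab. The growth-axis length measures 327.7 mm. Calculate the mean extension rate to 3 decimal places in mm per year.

Adjusted count: 3783 − 17 = 3766 laminae.
At 5 years per lamina, 3766 × 5 = 18830 years.
Extension rate ≈ 327.7 / 18830 = 0.017 mm per year.

0.017 mm per year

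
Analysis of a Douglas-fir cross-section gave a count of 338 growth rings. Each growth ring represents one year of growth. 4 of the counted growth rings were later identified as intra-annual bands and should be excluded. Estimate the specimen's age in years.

Correcting the raw count gives 338 − 4 = 334 true growth rings.
At one growth ring per year, that is 334 years.

334 years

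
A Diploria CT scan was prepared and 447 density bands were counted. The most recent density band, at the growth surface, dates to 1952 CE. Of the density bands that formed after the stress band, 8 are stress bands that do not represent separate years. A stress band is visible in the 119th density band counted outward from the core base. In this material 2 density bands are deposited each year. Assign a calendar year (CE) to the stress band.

447 − 119 = 328 density bands lie beyond the stress band toward the growth surface.
328 − 8 false = 320 true density bands after the stress band.
Dividing by 2 density bands per year: 320 / 2 = 160 years.
1952 − 160 = 1792 CE.

1792 CE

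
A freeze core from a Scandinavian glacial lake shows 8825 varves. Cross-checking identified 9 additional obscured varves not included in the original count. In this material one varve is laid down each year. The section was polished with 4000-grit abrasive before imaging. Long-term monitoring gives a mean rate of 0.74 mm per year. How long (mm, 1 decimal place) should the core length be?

Correcting the raw count gives 8825 + 9 = 8834 true varves.
Predicted length = 0.74 mm/year × 8834 years = 6537.2 mm.

6537.2 mm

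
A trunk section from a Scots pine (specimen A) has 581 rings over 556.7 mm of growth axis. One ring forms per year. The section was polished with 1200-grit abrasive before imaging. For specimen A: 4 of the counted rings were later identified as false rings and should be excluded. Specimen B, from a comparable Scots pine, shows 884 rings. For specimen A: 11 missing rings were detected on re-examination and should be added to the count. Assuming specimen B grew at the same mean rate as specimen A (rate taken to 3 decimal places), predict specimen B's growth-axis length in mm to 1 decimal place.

Specimen A: after corrections the count is 581 − 4 + 11 = 588 rings.
A: Mean rate = 556.7 mm / 588 years ≈ 0.947 mm/year.
Length of B = 0.947 × 884 = 837.1 mm.

837.1 mm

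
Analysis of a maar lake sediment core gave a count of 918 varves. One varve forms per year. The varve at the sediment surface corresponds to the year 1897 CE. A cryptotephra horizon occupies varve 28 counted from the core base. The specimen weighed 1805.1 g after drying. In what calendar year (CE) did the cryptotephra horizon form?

918 − 28 = 890 varves lie beyond the cryptotephra horizon toward the sediment surface.
Counting back 890 years from 1897 CE places the cryptotephra horizon in 1897 − 890 = 1007 CE.

1007 CE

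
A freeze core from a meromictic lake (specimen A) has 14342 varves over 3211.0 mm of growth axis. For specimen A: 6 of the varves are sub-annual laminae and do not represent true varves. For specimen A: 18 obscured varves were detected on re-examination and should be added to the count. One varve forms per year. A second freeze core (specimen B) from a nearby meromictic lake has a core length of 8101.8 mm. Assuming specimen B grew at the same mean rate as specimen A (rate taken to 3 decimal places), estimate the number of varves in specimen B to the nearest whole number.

Specimen A: correcting the raw count gives 14342 − 6 + 18 = 14354 true varves.
A: Extension rate ≈ 3211.0 / 14354 = 0.224 mm per year.
B spans 8101.8 / 0.224 = 36168.75 years ≈ 36169 varves.

36169 varves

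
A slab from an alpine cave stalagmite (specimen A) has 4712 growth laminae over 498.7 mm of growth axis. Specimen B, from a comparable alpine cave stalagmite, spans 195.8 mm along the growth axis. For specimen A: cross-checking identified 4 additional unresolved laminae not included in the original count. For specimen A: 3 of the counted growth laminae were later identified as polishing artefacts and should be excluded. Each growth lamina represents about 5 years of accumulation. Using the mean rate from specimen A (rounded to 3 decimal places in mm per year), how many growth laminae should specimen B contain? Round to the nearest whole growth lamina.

1865 growth laminae

Specimen A: after corrections the count is 4712 − 3 + 4 = 4713 growth laminae.
Specimen A: 4713 growth laminae at 5 years each span 4713 × 5 = 23565 years.
A: Mean rate = 498.7 mm / 23565 years ≈ 0.021 mm per year.
Specimen B: 195.8 mm / 0.021 mm per year = 9323.81 years; at 5 years per growth lamina that is 9323.81 / 5 ≈ 1865 growth laminae.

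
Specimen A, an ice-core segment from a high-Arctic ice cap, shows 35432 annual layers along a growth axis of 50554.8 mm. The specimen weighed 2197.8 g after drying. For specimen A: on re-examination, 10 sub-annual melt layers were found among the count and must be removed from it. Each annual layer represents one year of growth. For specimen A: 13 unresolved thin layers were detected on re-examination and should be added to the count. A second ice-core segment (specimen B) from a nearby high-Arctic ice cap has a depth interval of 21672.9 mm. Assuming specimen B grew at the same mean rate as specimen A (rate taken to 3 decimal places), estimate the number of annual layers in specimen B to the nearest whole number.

Specimen A: correcting the raw count gives 35432 − 10 + 13 = 35435 true annual layers.
A: 50554.8 mm over 35435 years gives 50554.8 / 35435 ≈ 1.427 mm/yr.
B spans 21672.9 / 1.427 = 15187.74 years ≈ 15188 annual layers.

15188 annual layers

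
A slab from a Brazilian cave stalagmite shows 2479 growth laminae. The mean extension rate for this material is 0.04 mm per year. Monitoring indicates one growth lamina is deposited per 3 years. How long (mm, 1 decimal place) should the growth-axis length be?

297.5 mm

Multiplying by 3 years per growth lamina: 2479 × 3 = 7437 years.
Length ≈ 0.04 × 7437 = 297.5 mm.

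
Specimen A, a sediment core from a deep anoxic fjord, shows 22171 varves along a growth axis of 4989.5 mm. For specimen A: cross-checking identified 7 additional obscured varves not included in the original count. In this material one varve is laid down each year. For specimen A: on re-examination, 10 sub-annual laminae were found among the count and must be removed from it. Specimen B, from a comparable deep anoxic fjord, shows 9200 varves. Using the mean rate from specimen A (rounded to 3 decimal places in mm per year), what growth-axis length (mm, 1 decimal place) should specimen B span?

Specimen A: adjusted count: 22171 − 10 + 7 = 22168 varves.
A: Extension rate ≈ 4989.5 / 22168 = 0.225 mm/yr.
For B, 0.225 mm/year × 9200 years = 2070.0 mm.

2070.0 mm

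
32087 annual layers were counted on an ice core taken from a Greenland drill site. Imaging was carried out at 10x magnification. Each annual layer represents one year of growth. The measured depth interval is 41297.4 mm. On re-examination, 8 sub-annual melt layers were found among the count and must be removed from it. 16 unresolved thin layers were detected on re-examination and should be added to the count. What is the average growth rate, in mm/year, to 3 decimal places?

1.287 mm/year

Adjusted count: 32087 − 8 + 16 = 32095 annual layers.
41297.4 mm over 32095 years gives 41297.4 / 32095 ≈ 1.287 mm/year.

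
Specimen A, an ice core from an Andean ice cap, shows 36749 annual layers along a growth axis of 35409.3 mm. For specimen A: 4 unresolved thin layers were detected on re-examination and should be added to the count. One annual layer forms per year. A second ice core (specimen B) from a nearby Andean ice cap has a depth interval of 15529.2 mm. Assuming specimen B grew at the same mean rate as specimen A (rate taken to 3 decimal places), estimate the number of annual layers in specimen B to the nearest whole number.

Specimen A: correcting the raw count gives 36749 + 4 = 36753 true annual layers.
A: Extension rate ≈ 35409.3 / 36753 = 0.963 mm per year.
For B, 15529.2 / 0.963 = 16125.86 years ≈ 16126 annual layers.

16126 annual layers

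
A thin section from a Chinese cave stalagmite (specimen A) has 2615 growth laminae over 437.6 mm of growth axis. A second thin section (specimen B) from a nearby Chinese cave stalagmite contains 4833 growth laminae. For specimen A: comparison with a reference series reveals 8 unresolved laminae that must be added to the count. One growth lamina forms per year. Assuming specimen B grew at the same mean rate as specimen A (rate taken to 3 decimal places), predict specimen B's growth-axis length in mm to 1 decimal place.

807.1 mm

Specimen A: after corrections the count is 2615 + 8 = 2623 growth laminae.
A: 437.6 mm over 2623 years gives 437.6 / 2623 ≈ 0.167 mm per year.
Length of B = 0.167 × 4833 = 807.1 mm.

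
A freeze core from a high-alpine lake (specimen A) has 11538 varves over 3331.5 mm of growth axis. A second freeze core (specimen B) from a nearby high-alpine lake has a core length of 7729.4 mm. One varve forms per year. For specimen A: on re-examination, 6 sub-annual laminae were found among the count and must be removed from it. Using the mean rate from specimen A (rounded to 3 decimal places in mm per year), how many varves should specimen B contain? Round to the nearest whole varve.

26745 varves

Specimen A: correcting the raw count gives 11538 − 6 = 11532 true varves.
A: 3331.5 mm over 11532 years gives 3331.5 / 11532 ≈ 0.289 mm per year.
For B, 7729.4 / 0.289 = 26745.33 years ≈ 26745 varves.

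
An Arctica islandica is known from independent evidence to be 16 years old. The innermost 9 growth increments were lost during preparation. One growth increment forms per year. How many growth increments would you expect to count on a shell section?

7 growth increments

One growth increment per year gives 16 growth increments over 16 years.
16 − 9 missed = 7 growth increments expected in the prepared section.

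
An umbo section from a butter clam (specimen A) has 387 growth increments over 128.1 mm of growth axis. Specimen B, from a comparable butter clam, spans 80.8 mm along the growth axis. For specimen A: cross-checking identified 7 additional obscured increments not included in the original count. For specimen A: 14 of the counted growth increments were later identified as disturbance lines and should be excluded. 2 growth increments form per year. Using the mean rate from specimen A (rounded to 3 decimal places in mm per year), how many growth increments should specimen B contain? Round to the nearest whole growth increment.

240 growth increments

Specimen A: correcting the raw count gives 387 − 14 + 7 = 380 true growth increments.
Specimen A: 380 growth increments at 2 per year is 380 / 2 = 190 years.
A: Extension rate ≈ 128.1 / 190 = 0.674 mm/year.
For B, 80.8 / 0.674 = 119.88 years; at 2 growth increments per year that is 119.88 × 2 ≈ 240 growth increments.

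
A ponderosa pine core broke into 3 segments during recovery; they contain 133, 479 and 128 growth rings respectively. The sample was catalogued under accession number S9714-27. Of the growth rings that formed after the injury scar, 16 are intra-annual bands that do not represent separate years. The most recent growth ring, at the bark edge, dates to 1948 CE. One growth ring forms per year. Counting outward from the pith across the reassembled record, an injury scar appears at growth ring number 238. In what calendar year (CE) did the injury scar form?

1462 CE

Total growth rings = 133 + 479 + 128 = 740.
The injury scar sits at growth ring 238 from the pith, so 740 − 238 = 502 growth rings formed after it.
Excluding 16 false growth rings: 502 − 16 = 486.
The growth ring at the bark edge is 1948 CE, so the injury scar dates to 1948 − 486 = 1462 CE.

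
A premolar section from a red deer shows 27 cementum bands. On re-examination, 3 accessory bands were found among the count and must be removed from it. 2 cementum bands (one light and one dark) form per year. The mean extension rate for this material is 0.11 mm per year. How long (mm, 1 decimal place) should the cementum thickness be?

True cementum band count = 27 − 3 = 24.
With 2 cementum bands per year, 24 / 2 = 12 years.
12 years at 0.11 mm/year gives 0.11 × 12 = 1.3 mm.

1.3 mm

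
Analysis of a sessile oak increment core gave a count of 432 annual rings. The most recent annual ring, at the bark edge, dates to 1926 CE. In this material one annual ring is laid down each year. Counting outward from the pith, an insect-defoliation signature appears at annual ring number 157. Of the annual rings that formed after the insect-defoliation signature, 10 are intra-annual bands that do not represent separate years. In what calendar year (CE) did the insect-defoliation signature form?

Between annual ring 157 and the bark edge there are 432 − 157 = 275 annual rings.
275 − 10 false = 265 true annual rings after the insect-defoliation signature.
The annual ring at the bark edge is 1926 CE, so the insect-defoliation signature dates to 1926 − 265 = 1661 CE.

1661 CE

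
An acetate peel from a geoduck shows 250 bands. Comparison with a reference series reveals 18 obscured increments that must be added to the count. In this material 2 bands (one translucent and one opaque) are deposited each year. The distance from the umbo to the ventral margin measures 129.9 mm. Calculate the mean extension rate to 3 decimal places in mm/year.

True band count = 250 + 18 = 268.
Dividing by 2 bands per year: 268 / 2 = 134 years.
Mean rate = 129.9 mm / 134 years ≈ 0.969 mm/year.

0.969 mm/year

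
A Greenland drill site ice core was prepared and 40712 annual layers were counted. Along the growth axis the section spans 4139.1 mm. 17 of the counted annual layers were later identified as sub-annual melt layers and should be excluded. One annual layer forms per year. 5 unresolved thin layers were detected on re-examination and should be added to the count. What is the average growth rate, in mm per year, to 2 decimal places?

0.10 mm per year

Correcting the raw count gives 40712 − 17 + 5 = 40700 true annual layers.
Mean rate = 4139.1 mm / 40700 years ≈ 0.10 mm per year.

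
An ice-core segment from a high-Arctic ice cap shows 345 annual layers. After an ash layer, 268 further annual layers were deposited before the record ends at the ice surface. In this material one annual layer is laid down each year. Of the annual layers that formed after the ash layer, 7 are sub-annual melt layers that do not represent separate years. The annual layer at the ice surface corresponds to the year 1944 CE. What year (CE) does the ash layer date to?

268 annual layers post-date the ash layer.
268 − 7 false = 261 true annual layers after the ash layer.
The annual layer at the ice surface is 1944 CE, so the ash layer dates to 1944 − 261 = 1683 CE.

1683 CE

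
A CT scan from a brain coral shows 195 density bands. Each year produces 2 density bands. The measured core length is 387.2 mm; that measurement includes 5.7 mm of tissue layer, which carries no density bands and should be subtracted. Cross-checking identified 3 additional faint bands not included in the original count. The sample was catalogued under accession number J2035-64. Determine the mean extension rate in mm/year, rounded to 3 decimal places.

After corrections the count is 195 + 3 = 198 density bands.
Dividing by 2 density bands per year: 198 / 2 = 99 years.
Net length = 387.2 − 5.7 = 381.5 mm.
381.5 mm over 99 years gives 381.5 / 99 ≈ 3.854 mm/year.

3.854 mm/year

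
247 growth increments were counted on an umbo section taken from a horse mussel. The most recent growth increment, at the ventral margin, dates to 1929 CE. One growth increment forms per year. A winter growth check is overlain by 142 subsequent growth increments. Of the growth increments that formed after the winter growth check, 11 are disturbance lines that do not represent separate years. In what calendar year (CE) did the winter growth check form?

1798 CE

There are 142 growth increments younger than the winter growth check.
Removing the 11 false growth increments leaves 142 − 11 = 131 true growth increments beyond the winter growth check.
1929 − 131 = 1798 CE.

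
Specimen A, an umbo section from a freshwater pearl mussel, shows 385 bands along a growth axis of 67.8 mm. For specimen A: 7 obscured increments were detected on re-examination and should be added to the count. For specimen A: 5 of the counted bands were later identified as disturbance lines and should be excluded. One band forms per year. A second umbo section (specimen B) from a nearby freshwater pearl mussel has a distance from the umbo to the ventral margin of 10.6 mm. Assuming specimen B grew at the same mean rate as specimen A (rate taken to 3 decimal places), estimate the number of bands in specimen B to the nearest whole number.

Specimen A: after corrections the count is 385 − 5 + 7 = 387 bands.
A: 67.8 mm over 387 years gives 67.8 / 387 ≈ 0.175 mm/year.
B spans 10.6 / 0.175 = 60.57 years ≈ 61 bands.

61 bands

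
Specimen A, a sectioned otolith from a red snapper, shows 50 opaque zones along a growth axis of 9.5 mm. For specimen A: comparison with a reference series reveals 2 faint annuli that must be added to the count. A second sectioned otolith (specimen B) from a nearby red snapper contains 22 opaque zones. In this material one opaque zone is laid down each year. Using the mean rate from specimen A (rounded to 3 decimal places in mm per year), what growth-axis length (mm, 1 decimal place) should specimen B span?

4.0 mm

Specimen A: adjusted count: 50 + 2 = 52 opaque zones.
A: 9.5 mm over 52 years gives 9.5 / 52 ≈ 0.183 mm/yr.
Length of B = 0.183 × 22 = 4.0 mm.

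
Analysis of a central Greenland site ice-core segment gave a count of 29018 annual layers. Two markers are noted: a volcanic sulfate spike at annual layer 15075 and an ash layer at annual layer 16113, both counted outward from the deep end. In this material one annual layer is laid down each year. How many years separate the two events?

The two markers are separated by 16113 − 15075 = 1038 annual layers.
At one annual layer per year, 1038 years elapsed between them.

1038 years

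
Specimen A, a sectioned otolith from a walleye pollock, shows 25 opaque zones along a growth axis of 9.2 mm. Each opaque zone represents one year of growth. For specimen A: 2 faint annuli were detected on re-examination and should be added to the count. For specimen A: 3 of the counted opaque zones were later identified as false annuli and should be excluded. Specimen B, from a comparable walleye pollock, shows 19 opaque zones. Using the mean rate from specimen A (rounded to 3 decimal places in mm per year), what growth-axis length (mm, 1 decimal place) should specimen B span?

7.3 mm

Specimen A: adjusted count: 25 − 3 + 2 = 24 opaque zones.
A: Mean rate = 9.2 mm / 24 years ≈ 0.383 mm/year.
B's length ≈ 0.383 × 19 = 7.3 mm.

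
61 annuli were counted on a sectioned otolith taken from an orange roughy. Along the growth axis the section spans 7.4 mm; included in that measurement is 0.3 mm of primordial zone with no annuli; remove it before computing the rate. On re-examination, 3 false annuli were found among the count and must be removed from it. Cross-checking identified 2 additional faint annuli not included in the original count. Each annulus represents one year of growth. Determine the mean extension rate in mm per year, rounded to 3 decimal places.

0.118 mm per year

After corrections the count is 61 − 3 + 2 = 60 annuli.
The growth record spans 7.4 − 0.3 = 7.1 mm.
7.1 mm over 60 years gives 7.1 / 60 ≈ 0.118 mm per year.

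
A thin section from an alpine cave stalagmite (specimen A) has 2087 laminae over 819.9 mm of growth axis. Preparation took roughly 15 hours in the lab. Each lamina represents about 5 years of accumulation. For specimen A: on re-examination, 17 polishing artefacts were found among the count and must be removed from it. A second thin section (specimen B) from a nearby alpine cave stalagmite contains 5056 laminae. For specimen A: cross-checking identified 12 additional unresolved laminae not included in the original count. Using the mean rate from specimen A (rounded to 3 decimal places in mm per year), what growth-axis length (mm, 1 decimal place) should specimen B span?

1997.1 mm

Specimen A: true lamina count = 2087 − 17 + 12 = 2082.
Specimen A: multiplying by 5 years per lamina: 2082 × 5 = 10410 years.
A: 819.9 mm over 10410 years gives 819.9 / 10410 ≈ 0.079 mm/yr.
Specimen B: 5056 laminae at 5 years each span 5056 × 5 = 25280 years. B's length ≈ 0.079 × 25280 = 1997.1 mm.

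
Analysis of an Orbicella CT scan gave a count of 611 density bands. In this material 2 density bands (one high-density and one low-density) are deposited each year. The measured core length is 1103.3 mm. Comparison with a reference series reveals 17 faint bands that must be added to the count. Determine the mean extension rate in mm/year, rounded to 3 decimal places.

3.514 mm/year

After corrections the count is 611 + 17 = 628 density bands.
Dividing by 2 density bands per year: 628 / 2 = 314 years.
Mean rate = 1103.3 mm / 314 years ≈ 3.514 mm/year.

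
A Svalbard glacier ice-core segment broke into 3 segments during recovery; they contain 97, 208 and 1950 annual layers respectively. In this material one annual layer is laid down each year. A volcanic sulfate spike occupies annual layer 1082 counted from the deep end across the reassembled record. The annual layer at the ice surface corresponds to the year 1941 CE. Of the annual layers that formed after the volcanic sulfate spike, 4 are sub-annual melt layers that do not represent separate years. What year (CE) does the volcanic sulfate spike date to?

772 CE

Total annual layers = 97 + 208 + 1950 = 2255.
The volcanic sulfate spike sits at annual layer 1082 from the deep end, so 2255 − 1082 = 1173 annual layers formed after it.
Excluding 4 false annual layers: 1173 − 4 = 1169.
1941 − 1169 = 772 CE.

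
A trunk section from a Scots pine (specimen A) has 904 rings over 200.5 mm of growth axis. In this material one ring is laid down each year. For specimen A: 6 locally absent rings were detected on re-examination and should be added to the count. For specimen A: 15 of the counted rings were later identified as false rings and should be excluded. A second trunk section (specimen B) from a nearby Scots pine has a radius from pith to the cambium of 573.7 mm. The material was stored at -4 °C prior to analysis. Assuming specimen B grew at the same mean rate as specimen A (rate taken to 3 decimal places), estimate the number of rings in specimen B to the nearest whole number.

2561 rings

Specimen A: true ring count = 904 − 15 + 6 = 895.
A: 200.5 mm over 895 years gives 200.5 / 895 ≈ 0.224 mm/yr.
For B, 573.7 / 0.224 = 2561.16 years ≈ 2561 rings.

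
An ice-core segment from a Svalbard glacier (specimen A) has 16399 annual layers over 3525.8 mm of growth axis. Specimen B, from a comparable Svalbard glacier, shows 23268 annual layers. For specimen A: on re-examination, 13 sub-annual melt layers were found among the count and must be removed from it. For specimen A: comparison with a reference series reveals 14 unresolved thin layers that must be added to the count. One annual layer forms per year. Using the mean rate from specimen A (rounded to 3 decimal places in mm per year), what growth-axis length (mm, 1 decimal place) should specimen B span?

Specimen A: after corrections the count is 16399 − 13 + 14 = 16400 annual layers.
A: Extension rate ≈ 3525.8 / 16400 = 0.215 mm per year.
B's length ≈ 0.215 × 23268 = 5002.6 mm.

5002.6 mm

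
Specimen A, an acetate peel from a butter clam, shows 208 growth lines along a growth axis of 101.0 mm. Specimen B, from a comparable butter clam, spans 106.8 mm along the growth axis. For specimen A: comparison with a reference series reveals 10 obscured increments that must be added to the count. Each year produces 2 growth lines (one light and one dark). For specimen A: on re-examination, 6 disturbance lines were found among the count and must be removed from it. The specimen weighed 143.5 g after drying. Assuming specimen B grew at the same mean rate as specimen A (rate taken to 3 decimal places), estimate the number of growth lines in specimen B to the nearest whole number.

224 growth lines

Specimen A: adjusted count: 208 − 6 + 10 = 212 growth lines.
Specimen A: dividing by 2 growth lines per year: 212 / 2 = 106 years.
A: 101.0 mm over 106 years gives 101.0 / 106 ≈ 0.953 mm/year.
Specimen B: 106.8 mm / 0.953 mm per year = 112.07 years; at 2 growth lines per year that is 112.07 × 2 ≈ 224 growth lines.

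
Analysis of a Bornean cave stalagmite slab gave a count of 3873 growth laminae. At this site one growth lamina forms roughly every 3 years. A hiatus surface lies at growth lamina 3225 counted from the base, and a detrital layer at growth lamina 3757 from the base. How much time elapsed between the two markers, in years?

Separation: 3757 − 3225 = 532 growth laminae.
532 growth laminae at 3 years each span 532 × 3 = 1596 years.

1596 yr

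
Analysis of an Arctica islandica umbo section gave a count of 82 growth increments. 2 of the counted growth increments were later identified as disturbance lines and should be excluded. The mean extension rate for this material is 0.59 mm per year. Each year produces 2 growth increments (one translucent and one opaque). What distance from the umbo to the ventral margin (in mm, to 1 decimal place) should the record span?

23.6 mm

Adjusted count: 82 − 2 = 80 growth increments.
80 growth increments at 2 per year is 80 / 2 = 40 years.
Predicted length = 0.59 mm/year × 40 years = 23.6 mm.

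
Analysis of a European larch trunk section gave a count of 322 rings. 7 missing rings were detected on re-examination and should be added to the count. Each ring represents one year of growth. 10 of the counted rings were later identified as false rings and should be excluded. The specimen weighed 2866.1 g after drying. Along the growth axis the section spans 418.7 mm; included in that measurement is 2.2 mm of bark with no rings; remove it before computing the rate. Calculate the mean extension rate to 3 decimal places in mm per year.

1.306 mm per year

True ring count = 322 − 10 + 7 = 319.
Net length = 418.7 − 2.2 = 416.5 mm.
Mean rate = 416.5 mm / 319 years ≈ 1.306 mm per year.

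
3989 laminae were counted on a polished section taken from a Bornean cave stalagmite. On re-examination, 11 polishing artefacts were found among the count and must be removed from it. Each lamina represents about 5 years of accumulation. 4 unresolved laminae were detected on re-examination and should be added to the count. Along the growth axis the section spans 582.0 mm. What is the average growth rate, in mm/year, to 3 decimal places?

Correcting the raw count gives 3989 − 11 + 4 = 3982 true laminae.
Multiplying by 5 years per lamina: 3982 × 5 = 19910 years.
Mean rate = 582.0 mm / 19910 years ≈ 0.029 mm/year.

0.029 mm/year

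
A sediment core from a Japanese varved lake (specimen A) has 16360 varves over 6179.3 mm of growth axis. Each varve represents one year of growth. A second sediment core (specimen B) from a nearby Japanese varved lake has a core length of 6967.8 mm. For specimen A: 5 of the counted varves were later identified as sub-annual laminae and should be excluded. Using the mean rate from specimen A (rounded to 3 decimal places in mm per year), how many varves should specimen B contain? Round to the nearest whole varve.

18433 varves

Specimen A: adjusted count: 16360 − 5 = 16355 varves.
A: 6179.3 mm over 16355 years gives 6179.3 / 16355 ≈ 0.378 mm per year.
For B, 6967.8 / 0.378 = 18433.33 years ≈ 18433 varves.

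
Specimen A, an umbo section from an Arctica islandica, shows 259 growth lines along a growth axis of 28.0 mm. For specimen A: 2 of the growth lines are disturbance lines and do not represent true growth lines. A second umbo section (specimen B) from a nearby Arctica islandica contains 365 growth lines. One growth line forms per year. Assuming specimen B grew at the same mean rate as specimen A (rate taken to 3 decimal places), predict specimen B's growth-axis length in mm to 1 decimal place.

Specimen A: true growth line count = 259 − 2 = 257.
A: Mean rate = 28.0 mm / 257 years ≈ 0.109 mm/yr.
For B, 0.109 mm/year × 365 years = 39.8 mm.

39.8 mm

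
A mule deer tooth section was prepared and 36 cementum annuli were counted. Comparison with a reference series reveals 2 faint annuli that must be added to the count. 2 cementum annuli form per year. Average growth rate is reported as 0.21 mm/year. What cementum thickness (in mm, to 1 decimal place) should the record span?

4.0 mm

True cementum annulus count = 36 + 2 = 38.
38 cementum annuli at 2 per year is 38 / 2 = 19 years.
Length ≈ 0.21 × 19 = 4.0 mm.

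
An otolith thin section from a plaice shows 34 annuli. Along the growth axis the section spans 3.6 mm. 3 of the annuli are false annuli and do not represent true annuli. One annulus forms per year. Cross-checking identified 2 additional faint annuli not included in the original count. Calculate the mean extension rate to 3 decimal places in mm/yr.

Correcting the raw count gives 34 − 3 + 2 = 33 true annuli.
Mean rate = 3.6 mm / 33 years ≈ 0.109 mm/yr.

0.109 mm/yr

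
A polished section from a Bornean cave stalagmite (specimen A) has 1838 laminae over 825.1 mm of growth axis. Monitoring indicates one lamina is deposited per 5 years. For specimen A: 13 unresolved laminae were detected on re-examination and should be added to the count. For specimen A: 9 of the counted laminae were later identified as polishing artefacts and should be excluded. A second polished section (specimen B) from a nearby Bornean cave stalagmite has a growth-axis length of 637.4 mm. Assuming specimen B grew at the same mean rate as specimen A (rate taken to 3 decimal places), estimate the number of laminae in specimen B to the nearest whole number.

Specimen A: adjusted count: 1838 − 9 + 13 = 1842 laminae.
Specimen A: 1842 laminae at 5 years each span 1842 × 5 = 9210 years.
A: Extension rate ≈ 825.1 / 9210 = 0.090 mm/yr.
Specimen B: 637.4 mm / 0.090 mm per year = 7082.22 years; at 5 years per lamina that is 7082.22 / 5 ≈ 1416 laminae.

1416 laminae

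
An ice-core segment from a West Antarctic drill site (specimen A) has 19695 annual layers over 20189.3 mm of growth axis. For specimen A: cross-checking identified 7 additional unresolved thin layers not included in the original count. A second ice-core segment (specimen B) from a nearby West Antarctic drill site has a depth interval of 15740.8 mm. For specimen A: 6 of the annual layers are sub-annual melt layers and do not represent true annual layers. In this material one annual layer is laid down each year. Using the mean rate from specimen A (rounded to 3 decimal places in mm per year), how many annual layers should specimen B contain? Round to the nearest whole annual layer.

15357 annual layers

Specimen A: true annual layer count = 19695 − 6 + 7 = 19696.
A: Mean rate = 20189.3 mm / 19696 years ≈ 1.025 mm/year.
Specimen B: 15740.8 mm / 1.025 mm per year = 15356.88 years ≈ 15357 annual layers.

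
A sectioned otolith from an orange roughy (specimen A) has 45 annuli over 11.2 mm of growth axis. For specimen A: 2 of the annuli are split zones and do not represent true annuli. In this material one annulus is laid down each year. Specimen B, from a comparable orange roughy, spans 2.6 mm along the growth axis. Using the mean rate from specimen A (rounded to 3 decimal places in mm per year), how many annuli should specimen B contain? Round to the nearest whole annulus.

10 annuli

Specimen A: after corrections the count is 45 − 2 = 43 annuli.
A: Mean rate = 11.2 mm / 43 years ≈ 0.260 mm/year.
B spans 2.6 / 0.260 = 10.00 years ≈ 10 annuli.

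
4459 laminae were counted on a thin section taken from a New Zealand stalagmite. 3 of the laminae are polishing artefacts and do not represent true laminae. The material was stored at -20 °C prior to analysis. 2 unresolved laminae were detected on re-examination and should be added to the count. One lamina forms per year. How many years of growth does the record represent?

4458 years

True lamina count = 4459 − 3 + 2 = 4458.
One lamina per year makes the duration 4458 years.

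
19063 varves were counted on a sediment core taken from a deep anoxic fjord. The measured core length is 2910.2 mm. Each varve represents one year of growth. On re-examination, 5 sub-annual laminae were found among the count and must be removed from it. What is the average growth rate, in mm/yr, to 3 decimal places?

Correcting the raw count gives 19063 − 5 = 19058 true varves.
Mean rate = 2910.2 mm / 19058 years ≈ 0.153 mm/yr.

0.153 mm/yr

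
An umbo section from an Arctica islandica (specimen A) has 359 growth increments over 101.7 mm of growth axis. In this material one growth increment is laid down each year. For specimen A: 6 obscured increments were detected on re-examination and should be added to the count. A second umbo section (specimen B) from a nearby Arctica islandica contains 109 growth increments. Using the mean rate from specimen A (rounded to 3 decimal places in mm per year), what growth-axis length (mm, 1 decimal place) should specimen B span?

Specimen A: true growth increment count = 359 + 6 = 365.
A: 101.7 mm over 365 years gives 101.7 / 365 ≈ 0.279 mm/year.
B's length ≈ 0.279 × 109 = 30.4 mm.

30.4 mm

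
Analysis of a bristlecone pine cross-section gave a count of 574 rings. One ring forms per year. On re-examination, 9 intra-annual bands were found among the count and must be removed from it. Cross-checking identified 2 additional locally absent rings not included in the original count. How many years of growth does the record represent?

After corrections the count is 574 − 9 + 2 = 567 rings.
With a one-to-one ring periodicity this is 567 years.

567 yr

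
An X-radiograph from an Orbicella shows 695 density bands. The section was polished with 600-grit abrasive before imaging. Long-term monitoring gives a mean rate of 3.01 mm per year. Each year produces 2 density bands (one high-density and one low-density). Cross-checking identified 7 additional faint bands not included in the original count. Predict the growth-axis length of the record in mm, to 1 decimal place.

Correcting the raw count gives 695 + 7 = 702 true density bands.
702 density bands at 2 per year is 702 / 2 = 351 years.
Predicted length = 3.01 mm/year × 351 years = 1056.5 mm.

1056.5 mm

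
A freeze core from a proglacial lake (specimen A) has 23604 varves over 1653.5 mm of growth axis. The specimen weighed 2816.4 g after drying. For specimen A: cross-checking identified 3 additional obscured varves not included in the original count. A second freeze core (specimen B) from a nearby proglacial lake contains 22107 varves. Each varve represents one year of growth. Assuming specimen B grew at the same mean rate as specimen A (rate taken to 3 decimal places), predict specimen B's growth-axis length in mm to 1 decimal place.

1547.5 mm

Specimen A: adjusted count: 23604 + 3 = 23607 varves.
A: 1653.5 mm over 23607 years gives 1653.5 / 23607 ≈ 0.070 mm per year.
Length of B = 0.070 × 22107 = 1547.5 mm.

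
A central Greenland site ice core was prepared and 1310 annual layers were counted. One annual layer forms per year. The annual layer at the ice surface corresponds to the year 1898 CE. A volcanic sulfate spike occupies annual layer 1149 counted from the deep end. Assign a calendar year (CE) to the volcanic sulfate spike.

1737 CE

The volcanic sulfate spike sits at annual layer 1149 from the deep end, so 1310 − 1149 = 161 annual layers formed after it.
1898 − 161 = 1737 CE.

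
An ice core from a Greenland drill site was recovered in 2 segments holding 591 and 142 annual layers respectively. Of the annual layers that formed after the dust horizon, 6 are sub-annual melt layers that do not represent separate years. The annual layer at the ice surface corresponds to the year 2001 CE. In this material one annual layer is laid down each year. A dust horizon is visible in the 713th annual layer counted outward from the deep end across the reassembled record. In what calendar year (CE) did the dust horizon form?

1987 CE

Total annual layers = 591 + 142 = 733.
733 − 713 = 20 annual layers lie beyond the dust horizon toward the ice surface.
Removing the 6 false annual layers leaves 20 − 6 = 14 true annual layers beyond the dust horizon.
Counting back 14 years from 2001 CE places the dust horizon in 2001 − 14 = 1987 CE.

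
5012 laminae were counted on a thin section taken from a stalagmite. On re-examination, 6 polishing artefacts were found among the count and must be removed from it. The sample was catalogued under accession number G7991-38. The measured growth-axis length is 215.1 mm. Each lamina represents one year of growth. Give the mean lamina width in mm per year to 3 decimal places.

0.043 mm per year

Adjusted count: 5012 − 6 = 5006 laminae.
215.1 mm over 5006 years gives 215.1 / 5006 ≈ 0.043 mm per year.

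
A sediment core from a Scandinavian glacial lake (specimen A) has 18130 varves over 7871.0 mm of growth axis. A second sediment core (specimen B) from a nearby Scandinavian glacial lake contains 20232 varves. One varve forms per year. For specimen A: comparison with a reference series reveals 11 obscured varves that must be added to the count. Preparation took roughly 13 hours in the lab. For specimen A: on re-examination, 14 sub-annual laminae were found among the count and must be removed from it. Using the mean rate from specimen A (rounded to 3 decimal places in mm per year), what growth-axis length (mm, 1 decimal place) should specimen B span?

Specimen A: correcting the raw count gives 18130 − 14 + 11 = 18127 true varves.
A: Extension rate ≈ 7871.0 / 18127 = 0.434 mm/yr.
B's length ≈ 0.434 × 20232 = 8780.7 mm.

8780.7 mm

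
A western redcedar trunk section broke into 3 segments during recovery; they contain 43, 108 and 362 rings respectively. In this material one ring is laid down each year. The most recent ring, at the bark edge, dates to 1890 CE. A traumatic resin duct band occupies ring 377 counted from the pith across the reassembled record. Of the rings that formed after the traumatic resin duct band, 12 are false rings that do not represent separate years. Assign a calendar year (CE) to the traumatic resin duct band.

1766 CE

Total rings = 43 + 108 + 362 = 513.
513 − 377 = 136 rings lie beyond the traumatic resin duct band toward the bark edge.
Removing the 12 false rings leaves 136 − 12 = 124 true rings beyond the traumatic resin duct band.
Counting back 124 years from 1890 CE places the traumatic resin duct band in 1890 − 124 = 1766 CE.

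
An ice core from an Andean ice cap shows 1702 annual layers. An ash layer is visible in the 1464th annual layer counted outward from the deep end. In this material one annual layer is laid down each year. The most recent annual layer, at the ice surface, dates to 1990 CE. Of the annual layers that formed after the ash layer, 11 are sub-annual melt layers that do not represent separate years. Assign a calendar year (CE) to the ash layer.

1763 CE

The ash layer sits at annual layer 1464 from the deep end, so 1702 − 1464 = 238 annual layers formed after it.
238 − 11 false = 227 true annual layers after the ash layer.
The annual layer at the ice surface is 1990 CE, so the ash layer dates to 1990 − 227 = 1763 CE.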